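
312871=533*587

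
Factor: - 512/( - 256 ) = 2^1 = 2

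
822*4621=3798462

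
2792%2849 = 2792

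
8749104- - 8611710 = 17360814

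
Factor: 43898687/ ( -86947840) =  - 2^( - 11)*5^( - 1)*37^1 * 1213^ ( - 1)*169493^1 = - 6271241/12421120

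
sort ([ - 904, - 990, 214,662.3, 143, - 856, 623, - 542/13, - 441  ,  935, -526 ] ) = [ - 990 , - 904, - 856 , - 526,- 441, - 542/13,143,214,623,662.3,935]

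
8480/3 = 2826+2/3 = 2826.67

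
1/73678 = 1/73678 = 0.00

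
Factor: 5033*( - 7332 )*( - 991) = 36569838396 = 2^2*3^1*7^1*13^1 * 47^1*719^1 *991^1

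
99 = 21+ 78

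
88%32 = 24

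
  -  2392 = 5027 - 7419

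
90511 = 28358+62153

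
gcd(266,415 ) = 1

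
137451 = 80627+56824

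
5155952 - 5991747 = - 835795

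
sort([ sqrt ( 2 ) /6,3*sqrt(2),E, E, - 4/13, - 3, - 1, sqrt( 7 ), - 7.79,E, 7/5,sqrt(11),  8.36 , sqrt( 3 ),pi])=[ - 7.79, - 3, - 1, - 4/13,sqrt( 2)/6, 7/5, sqrt( 3), sqrt( 7),E,E,E,pi, sqrt( 11), 3*sqrt( 2),8.36 ]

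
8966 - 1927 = 7039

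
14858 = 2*7429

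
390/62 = 195/31= 6.29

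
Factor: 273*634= 173082 = 2^1 * 3^1*7^1*13^1 * 317^1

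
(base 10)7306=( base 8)16212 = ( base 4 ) 1302022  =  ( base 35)5xq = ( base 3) 101000121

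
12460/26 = 479 + 3/13  =  479.23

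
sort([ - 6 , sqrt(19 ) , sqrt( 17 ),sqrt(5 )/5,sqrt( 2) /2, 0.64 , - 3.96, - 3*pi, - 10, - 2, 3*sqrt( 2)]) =[ - 10,  -  3*pi, - 6,-3.96,  -  2, sqrt (5 ) /5,0.64,sqrt( 2)/2,sqrt (17), 3*sqrt(  2),sqrt(19)]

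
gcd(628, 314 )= 314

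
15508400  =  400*38771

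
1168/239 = 4 + 212/239 =4.89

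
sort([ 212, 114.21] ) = [114.21, 212 ] 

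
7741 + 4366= 12107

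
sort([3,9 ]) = [3, 9]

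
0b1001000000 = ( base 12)400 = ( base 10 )576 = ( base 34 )gw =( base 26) M4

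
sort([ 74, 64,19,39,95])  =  [ 19, 39, 64, 74,95] 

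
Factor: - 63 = -3^2*7^1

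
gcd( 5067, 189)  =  9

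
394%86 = 50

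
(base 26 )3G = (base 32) 2U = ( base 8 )136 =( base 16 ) 5E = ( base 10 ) 94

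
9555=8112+1443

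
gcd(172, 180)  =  4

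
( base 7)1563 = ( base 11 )526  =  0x279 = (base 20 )1BD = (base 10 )633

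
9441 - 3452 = 5989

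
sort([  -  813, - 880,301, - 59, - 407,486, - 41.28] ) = [ - 880, - 813,-407, - 59,  -  41.28,301, 486]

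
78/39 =2 = 2.00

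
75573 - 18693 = 56880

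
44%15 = 14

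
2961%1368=225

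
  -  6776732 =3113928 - 9890660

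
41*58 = 2378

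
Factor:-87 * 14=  - 2^1*3^1*7^1*29^1 =- 1218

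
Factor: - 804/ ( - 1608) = 2^( - 1) = 1/2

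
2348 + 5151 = 7499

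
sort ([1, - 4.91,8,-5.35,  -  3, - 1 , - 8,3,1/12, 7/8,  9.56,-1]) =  [ - 8, - 5.35,-4.91 ,-3, - 1, - 1 , 1/12,7/8,1, 3 , 8,9.56]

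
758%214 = 116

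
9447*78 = 736866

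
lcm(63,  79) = 4977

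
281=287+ - 6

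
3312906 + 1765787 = 5078693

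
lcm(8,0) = 0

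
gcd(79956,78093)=9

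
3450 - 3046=404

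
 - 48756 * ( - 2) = 97512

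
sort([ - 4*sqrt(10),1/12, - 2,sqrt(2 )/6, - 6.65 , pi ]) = [ - 4*sqrt ( 10) ,-6.65,-2, 1/12,sqrt(2)/6,  pi] 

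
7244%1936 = 1436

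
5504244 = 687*8012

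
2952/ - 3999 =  - 984/1333 = - 0.74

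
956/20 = 47+4/5  =  47.80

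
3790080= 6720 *564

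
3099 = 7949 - 4850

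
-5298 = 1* ( - 5298)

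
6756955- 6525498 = 231457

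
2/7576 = 1/3788=0.00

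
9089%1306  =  1253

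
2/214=1/107 = 0.01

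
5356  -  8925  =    -  3569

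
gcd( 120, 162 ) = 6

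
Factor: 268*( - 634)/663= - 2^3 *3^( - 1 )*13^ (-1 )*17^( - 1)*67^1 * 317^1 = -169912/663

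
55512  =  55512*1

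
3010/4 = 752 + 1/2 = 752.50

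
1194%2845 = 1194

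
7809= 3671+4138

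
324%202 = 122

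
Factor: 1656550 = 2^1*5^2 *7^1*4733^1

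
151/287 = 151/287 = 0.53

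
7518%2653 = 2212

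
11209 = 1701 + 9508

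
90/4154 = 45/2077 =0.02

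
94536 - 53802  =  40734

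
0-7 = -7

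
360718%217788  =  142930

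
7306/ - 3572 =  - 3 + 1705/1786 = - 2.05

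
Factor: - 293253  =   - 3^1 *239^1*409^1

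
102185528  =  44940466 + 57245062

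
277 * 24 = 6648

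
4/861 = 4/861 = 0.00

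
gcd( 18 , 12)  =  6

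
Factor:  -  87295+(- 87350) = -174645 = -  3^2*5^1* 3881^1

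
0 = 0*( - 13879) 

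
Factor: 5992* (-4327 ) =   -  2^3*7^1*107^1 *4327^1 = - 25927384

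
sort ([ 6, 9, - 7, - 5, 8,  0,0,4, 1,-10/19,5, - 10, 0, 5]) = [ - 10, - 7,  -  5, - 10/19,  0, 0,0, 1, 4, 5, 5, 6,  8 , 9]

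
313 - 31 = 282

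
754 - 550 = 204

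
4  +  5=9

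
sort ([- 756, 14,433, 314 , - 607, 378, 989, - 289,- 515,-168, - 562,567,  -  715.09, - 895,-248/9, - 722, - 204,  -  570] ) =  [-895 , - 756,-722, - 715.09,  -  607 , - 570,  -  562, - 515, - 289, - 204, - 168, - 248/9,14, 314, 378 , 433, 567, 989 ] 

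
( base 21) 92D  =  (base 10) 4024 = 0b111110111000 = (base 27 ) 5e1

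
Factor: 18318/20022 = 43/47=43^1*47^ (-1) 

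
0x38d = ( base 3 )1020200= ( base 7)2436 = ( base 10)909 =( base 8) 1615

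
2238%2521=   2238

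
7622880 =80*95286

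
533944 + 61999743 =62533687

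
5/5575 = 1/1115 = 0.00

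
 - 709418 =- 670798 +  - 38620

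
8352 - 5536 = 2816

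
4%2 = 0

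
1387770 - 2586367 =-1198597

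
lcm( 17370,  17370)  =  17370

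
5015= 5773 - 758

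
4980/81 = 61 + 13/27 =61.48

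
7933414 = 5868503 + 2064911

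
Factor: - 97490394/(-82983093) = 2^1*3^1*1823^1 * 2971^1 *27661031^ ( - 1) = 32496798/27661031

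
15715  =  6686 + 9029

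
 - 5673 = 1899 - 7572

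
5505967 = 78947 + 5427020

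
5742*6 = 34452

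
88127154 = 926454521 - 838327367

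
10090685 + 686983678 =697074363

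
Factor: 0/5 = 0  =  0^1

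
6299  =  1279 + 5020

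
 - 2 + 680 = 678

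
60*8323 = 499380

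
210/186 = 35/31 =1.13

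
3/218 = 3/218=0.01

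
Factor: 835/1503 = 5/9 = 3^( - 2 )*5^1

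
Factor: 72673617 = 3^1* 73^1*331843^1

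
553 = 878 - 325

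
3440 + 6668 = 10108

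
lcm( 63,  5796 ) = 5796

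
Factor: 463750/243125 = 742/389  =  2^1*7^1 * 53^1*389^(-1)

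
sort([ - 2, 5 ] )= [ - 2,5]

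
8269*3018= 24955842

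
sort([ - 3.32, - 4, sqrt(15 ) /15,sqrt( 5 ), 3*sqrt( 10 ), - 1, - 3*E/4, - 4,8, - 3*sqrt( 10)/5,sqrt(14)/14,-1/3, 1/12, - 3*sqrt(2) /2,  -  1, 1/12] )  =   [-4,-4, -3.32,  -  3 *sqrt( 2 ) /2 , - 3*E/4,- 3* sqrt(10 )/5, - 1, - 1,  -  1/3,1/12, 1/12,sqrt(15)/15,sqrt(14)/14,sqrt(5 ),8,3 * sqrt(10 )]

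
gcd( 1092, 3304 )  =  28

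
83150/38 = 2188 + 3/19 = 2188.16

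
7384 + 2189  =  9573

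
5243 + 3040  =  8283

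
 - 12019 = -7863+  - 4156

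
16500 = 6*2750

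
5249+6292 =11541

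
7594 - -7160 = 14754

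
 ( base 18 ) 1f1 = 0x253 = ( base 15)29A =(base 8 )1123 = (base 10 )595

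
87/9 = 9+ 2/3 = 9.67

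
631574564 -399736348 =231838216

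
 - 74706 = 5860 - 80566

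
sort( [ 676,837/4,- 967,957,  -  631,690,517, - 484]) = [-967,-631, - 484, 837/4,517,676,690,957]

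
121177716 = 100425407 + 20752309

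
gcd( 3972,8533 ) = 1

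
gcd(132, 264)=132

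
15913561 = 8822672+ 7090889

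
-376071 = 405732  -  781803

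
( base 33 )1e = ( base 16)2F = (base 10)47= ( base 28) 1J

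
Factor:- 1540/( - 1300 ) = 77/65=5^ ( - 1 )*7^1*11^1* 13^(  -  1)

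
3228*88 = 284064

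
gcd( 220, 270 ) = 10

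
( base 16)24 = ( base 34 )12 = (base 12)30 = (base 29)17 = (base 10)36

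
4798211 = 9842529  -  5044318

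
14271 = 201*71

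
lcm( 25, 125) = 125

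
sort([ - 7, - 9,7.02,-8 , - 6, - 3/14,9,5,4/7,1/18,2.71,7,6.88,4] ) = [  -  9,  -  8, - 7, - 6, - 3/14,1/18,4/7,2.71,4,  5,6.88,7,7.02,9 ]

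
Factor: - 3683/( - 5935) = 5^(  -  1)*29^1*127^1*1187^( - 1) 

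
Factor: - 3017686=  - 2^1*  7^1*439^1*491^1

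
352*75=26400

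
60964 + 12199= 73163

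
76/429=76/429  =  0.18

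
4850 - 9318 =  - 4468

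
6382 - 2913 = 3469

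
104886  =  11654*9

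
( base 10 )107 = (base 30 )3H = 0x6B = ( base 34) 35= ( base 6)255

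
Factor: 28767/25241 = 669/587 = 3^1*223^1*587^( - 1 ) 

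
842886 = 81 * 10406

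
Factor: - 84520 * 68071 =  - 2^3  *  5^1*2113^1*68071^1 = - 5753360920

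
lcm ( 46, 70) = 1610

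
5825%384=65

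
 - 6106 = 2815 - 8921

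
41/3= 41/3 =13.67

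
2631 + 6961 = 9592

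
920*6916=6362720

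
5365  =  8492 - 3127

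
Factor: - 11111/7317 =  - 3^(-3)*41^1 = - 41/27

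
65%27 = 11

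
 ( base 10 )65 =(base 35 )1u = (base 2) 1000001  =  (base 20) 35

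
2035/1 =2035 = 2035.00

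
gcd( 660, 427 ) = 1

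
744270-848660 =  - 104390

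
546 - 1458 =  - 912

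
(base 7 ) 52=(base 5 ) 122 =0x25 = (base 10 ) 37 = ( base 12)31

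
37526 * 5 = 187630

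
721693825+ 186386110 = 908079935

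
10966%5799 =5167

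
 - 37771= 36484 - 74255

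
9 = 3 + 6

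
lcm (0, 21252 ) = 0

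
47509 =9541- - 37968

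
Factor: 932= 2^2*233^1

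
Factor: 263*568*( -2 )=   -2^4*71^1*263^1= -298768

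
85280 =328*260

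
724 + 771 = 1495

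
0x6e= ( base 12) 92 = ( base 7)215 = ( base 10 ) 110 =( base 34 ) 38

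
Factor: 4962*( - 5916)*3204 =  - 2^5*3^4*17^1*29^1 * 89^1*827^1 = - 94054035168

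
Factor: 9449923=7^1*  73^1*18493^1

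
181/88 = 181/88 = 2.06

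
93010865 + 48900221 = 141911086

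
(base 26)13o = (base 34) MU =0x30A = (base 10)778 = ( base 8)1412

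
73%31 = 11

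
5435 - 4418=1017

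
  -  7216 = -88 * 82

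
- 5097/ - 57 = 1699/19  =  89.42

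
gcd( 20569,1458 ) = 1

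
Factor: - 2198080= - 2^6 * 5^1*6869^1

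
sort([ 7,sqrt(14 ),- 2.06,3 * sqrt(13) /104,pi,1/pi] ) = [ - 2.06, 3 * sqrt( 13)/104,1/pi,pi,sqrt( 14),  7 ] 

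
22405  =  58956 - 36551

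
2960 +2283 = 5243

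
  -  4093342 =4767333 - 8860675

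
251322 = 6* 41887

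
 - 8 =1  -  9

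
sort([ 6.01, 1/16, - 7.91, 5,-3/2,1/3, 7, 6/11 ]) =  [ -7.91, - 3/2, 1/16 , 1/3, 6/11, 5, 6.01,  7] 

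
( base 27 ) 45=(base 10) 113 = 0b1110001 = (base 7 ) 221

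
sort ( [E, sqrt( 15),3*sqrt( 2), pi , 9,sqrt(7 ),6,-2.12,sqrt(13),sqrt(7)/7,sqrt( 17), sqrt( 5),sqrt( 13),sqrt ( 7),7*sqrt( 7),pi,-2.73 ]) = [-2.73,  -  2.12,sqrt(7)/7, sqrt(5 ), sqrt( 7),sqrt( 7), E,pi,pi,sqrt( 13), sqrt(13),  sqrt( 15),sqrt( 17),3*sqrt( 2),6,9, 7*sqrt(7 ) ]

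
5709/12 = 1903/4 = 475.75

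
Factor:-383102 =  - 2^1*191551^1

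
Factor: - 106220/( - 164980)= 47/73 =47^1*73^( - 1) 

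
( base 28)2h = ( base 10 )73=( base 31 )2B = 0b1001001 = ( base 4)1021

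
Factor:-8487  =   - 3^2 * 23^1*41^1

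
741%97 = 62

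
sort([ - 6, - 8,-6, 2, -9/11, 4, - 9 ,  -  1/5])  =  [ - 9, - 8, - 6, - 6, - 9/11, - 1/5, 2,4]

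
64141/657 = 97 + 412/657 = 97.63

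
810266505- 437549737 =372716768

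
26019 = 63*413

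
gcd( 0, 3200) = 3200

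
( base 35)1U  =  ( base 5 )230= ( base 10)65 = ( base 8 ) 101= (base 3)2102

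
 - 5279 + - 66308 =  - 71587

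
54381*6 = 326286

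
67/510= 67/510 = 0.13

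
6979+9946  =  16925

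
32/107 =32/107 = 0.30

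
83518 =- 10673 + 94191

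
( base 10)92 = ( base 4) 1130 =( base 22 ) 44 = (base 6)232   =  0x5C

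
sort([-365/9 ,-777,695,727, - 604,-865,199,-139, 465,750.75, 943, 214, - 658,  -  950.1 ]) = [ - 950.1 ,  -  865,-777, - 658, - 604, - 139, - 365/9,199, 214,465,695,727,  750.75,943 ]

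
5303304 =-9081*( - 584)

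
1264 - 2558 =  - 1294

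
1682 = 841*2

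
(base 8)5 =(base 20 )5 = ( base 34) 5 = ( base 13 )5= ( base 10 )5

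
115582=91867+23715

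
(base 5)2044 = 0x112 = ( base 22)ca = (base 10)274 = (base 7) 541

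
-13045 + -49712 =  - 62757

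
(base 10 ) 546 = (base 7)1410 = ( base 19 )19E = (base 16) 222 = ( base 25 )LL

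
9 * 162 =1458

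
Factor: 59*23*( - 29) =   -  23^1 * 29^1*59^1  =  -  39353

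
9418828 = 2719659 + 6699169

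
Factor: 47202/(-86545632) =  - 7867/14424272 = - 2^( - 4)*7867^1*901517^(  -  1 ) 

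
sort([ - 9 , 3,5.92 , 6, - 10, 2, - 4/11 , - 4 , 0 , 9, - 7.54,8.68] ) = [ - 10 , - 9, - 7.54,- 4, - 4/11,0, 2 , 3 , 5.92,6 , 8.68 , 9] 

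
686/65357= 686/65357= 0.01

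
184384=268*688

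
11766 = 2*5883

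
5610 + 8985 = 14595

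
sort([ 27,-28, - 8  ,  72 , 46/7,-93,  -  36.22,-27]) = [  -  93, - 36.22, -28, - 27,-8, 46/7,27 , 72 ] 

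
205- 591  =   - 386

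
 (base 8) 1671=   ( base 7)2531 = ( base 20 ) 27d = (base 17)351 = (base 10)953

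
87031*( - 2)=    - 174062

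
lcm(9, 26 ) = 234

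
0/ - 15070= 0/1 = -0.00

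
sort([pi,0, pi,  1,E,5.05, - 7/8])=[-7/8, 0,1 , E,  pi,pi,  5.05]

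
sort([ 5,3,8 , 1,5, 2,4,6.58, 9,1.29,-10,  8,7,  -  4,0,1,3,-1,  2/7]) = [ - 10,- 4,-1,0,  2/7,1,1, 1.29, 2  ,  3, 3,4, 5,  5,6.58, 7, 8,8, 9 ]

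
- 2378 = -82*29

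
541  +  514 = 1055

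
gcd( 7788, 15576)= 7788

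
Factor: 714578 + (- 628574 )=2^2*3^2 * 2389^1=86004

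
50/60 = 5/6 = 0.83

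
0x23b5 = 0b10001110110101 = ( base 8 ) 21665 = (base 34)7ut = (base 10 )9141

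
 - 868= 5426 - 6294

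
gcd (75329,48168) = 1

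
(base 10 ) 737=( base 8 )1341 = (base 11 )610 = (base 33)mb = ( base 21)1e2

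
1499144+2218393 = 3717537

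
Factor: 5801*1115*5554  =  35923910710 = 2^1*5^1*223^1 *2777^1*5801^1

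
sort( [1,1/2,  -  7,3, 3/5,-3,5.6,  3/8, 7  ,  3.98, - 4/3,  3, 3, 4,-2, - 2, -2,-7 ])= [ - 7, - 7, - 3, - 2,-2, - 2, -4/3, 3/8, 1/2,3/5,  1 , 3, 3, 3, 3.98,4, 5.6,7 ] 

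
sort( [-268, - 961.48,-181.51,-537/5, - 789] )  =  [-961.48,-789, - 268,-181.51,-537/5]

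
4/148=1/37=0.03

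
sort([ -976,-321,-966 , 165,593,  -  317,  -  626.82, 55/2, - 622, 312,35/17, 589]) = [ - 976,-966, - 626.82,- 622,- 321,  -  317, 35/17 , 55/2,165, 312,589, 593]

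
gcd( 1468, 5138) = 734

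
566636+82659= 649295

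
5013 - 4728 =285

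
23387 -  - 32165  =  55552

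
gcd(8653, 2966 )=1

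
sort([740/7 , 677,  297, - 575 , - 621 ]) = [-621 , -575, 740/7,297,677]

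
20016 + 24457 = 44473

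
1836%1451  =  385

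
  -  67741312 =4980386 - 72721698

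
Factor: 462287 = 7^1*66041^1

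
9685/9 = 9685/9 = 1076.11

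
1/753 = 1/753 = 0.00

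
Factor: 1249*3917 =1249^1* 3917^1 = 4892333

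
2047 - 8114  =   - 6067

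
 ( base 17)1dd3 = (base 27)C5B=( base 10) 8894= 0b10001010111110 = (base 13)4082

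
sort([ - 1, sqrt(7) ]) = [ - 1, sqrt (7) ] 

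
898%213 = 46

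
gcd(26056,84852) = 4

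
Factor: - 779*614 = -2^1*19^1*41^1*307^1  =  -478306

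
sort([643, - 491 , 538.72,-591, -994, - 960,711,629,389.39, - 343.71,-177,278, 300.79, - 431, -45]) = [ - 994,-960, - 591, - 491, - 431, - 343.71,- 177, - 45,  278,  300.79, 389.39, 538.72,629 , 643, 711]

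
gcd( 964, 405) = 1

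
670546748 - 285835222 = 384711526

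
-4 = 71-75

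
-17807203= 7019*( -2537 )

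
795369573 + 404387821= 1199757394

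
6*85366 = 512196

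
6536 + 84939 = 91475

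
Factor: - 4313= - 19^1*227^1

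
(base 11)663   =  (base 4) 30123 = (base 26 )14f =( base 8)1433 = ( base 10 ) 795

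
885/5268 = 295/1756 = 0.17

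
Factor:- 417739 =-7^1*83^1 * 719^1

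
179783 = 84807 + 94976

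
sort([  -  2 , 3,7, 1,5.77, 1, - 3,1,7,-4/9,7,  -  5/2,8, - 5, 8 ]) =[ - 5, - 3, - 5/2, - 2, - 4/9,1, 1, 1, 3,5.77,7, 7, 7, 8, 8 ] 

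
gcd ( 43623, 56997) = 9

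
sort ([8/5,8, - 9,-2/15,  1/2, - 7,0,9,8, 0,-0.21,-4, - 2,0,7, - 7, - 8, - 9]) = [ - 9, - 9, - 8,-7, - 7, - 4, - 2, - 0.21, - 2/15, 0,0,0,1/2,8/5,7,8,8,9]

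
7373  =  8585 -1212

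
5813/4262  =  5813/4262 = 1.36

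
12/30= 2/5 = 0.40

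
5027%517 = 374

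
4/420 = 1/105 =0.01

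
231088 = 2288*101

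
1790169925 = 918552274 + 871617651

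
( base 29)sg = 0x33C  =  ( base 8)1474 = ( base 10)828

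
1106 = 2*553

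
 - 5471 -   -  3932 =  - 1539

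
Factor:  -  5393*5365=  - 5^1 * 29^1*37^1*5393^1 = -28933445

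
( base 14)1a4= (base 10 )340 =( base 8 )524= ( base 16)154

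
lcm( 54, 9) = 54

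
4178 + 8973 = 13151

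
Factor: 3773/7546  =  1/2 = 2^( - 1)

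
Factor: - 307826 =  - 2^1* 153913^1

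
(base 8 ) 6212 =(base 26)4JC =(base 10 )3210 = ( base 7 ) 12234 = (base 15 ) e40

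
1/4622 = 1/4622=0.00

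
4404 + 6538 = 10942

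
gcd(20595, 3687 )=3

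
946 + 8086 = 9032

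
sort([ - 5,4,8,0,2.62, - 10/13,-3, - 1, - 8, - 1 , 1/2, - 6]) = [ - 8, -6, - 5,-3, - 1, - 1, - 10/13 , 0,1/2, 2.62,4,8]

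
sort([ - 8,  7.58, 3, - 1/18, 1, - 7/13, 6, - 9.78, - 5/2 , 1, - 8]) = [ - 9.78, - 8, - 8, - 5/2, - 7/13, - 1/18 , 1, 1, 3,6,  7.58] 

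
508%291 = 217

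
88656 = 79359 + 9297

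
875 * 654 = 572250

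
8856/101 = 87 + 69/101 =87.68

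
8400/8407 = 1200/1201 = 1.00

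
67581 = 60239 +7342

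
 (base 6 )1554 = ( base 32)de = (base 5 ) 3210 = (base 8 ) 656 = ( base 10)430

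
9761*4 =39044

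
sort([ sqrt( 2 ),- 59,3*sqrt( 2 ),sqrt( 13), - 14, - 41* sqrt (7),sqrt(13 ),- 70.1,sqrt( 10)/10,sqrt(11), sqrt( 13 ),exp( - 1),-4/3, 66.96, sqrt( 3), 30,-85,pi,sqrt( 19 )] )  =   [ - 41 * sqrt( 7),-85, - 70.1, - 59,  -  14,  -  4/3,  sqrt( 10)/10,exp(-1) , sqrt( 2), sqrt(3 ),pi, sqrt( 11 ),sqrt( 13), sqrt ( 13),  sqrt( 13),3*sqrt (2), sqrt(19), 30,66.96] 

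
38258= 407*94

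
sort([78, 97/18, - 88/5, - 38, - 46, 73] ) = [  -  46,- 38,  -  88/5,97/18,73, 78 ]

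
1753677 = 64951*27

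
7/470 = 7/470 = 0.01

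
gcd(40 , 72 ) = 8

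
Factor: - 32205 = - 3^1*5^1*19^1 * 113^1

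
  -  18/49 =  - 18/49 = - 0.37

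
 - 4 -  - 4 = 0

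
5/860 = 1/172=0.01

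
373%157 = 59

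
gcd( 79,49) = 1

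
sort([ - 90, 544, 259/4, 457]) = [ - 90,259/4, 457, 544 ]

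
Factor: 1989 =3^2  *  13^1*17^1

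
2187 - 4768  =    -  2581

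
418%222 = 196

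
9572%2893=893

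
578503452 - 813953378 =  - 235449926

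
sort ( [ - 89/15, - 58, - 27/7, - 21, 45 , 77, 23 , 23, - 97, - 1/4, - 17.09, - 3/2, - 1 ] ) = [ - 97,-58, - 21,-17.09 , - 89/15, - 27/7, - 3/2, - 1, - 1/4,  23, 23,45, 77 ] 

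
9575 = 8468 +1107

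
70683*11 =777513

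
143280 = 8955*16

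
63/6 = 10+1/2 = 10.50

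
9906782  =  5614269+4292513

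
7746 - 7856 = -110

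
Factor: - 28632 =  - 2^3* 3^1*1193^1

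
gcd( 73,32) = 1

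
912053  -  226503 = 685550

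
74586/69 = 24862/23 = 1080.96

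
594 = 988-394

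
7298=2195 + 5103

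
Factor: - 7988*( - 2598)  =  20752824 =2^3*3^1*433^1*1997^1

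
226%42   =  16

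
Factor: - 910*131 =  - 2^1*5^1*7^1*13^1*131^1 = - 119210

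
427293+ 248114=675407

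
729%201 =126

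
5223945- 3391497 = 1832448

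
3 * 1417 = 4251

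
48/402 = 8/67 = 0.12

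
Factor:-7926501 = - 3^1 * 11^1*240197^1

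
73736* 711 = 52426296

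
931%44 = 7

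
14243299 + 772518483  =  786761782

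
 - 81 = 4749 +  - 4830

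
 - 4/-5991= 4/5991 = 0.00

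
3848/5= 3848/5 = 769.60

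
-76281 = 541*( - 141 ) 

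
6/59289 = 2/19763  =  0.00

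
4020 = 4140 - 120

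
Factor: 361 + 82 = 443 =443^1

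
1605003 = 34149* 47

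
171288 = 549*312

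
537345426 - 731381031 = -194035605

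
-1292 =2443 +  - 3735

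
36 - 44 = -8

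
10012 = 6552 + 3460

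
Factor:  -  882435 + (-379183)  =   -2^1 *127^1*4967^1 = -1261618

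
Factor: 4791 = 3^1*1597^1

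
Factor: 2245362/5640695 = 2^1*3^1*5^( - 1) *7^1*59^( - 1) * 193^1*277^1*19121^( - 1 )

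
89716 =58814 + 30902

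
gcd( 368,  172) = 4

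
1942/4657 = 1942/4657 = 0.42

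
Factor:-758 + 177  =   - 7^1 * 83^1 = - 581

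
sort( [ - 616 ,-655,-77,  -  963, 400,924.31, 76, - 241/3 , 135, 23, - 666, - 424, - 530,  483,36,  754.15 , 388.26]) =[ - 963,  -  666, - 655, - 616, - 530,  -  424,-241/3, - 77, 23,36, 76,135,388.26,400,483,754.15, 924.31]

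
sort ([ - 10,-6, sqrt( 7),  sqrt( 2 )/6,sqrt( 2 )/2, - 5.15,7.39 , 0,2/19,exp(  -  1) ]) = [ - 10, - 6, - 5.15,0,  2/19,sqrt( 2 ) /6,exp( - 1) , sqrt( 2 ) /2,sqrt(7),7.39]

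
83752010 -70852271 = 12899739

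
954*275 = 262350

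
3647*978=3566766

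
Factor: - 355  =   - 5^1*71^1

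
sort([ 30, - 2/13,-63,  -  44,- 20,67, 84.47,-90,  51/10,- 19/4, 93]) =[-90, - 63, - 44, - 20,-19/4, - 2/13,51/10, 30,67, 84.47 , 93]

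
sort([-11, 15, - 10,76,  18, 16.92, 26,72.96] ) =[ - 11, - 10, 15, 16.92,18, 26, 72.96,76]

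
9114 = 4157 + 4957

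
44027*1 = 44027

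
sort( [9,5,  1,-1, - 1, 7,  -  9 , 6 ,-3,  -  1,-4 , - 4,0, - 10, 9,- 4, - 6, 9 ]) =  [- 10, - 9 , - 6, - 4, - 4,  -  4, - 3, - 1, - 1,-1,0, 1, 5,6, 7, 9,  9,9 ] 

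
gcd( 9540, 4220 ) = 20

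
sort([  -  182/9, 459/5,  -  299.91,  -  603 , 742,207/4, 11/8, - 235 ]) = [ -603, - 299.91 , - 235, - 182/9, 11/8,207/4, 459/5,  742 ]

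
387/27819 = 43/3091= 0.01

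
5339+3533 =8872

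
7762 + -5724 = 2038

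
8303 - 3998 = 4305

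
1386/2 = 693 = 693.00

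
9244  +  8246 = 17490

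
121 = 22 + 99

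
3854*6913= 26642702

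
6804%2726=1352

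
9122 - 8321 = 801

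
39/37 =1 + 2/37=1.05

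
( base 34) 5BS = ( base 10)6182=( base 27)8cq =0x1826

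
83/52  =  1 + 31/52 = 1.60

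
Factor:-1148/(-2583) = 2^2*3^(-2) = 4/9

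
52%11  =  8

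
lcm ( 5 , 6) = 30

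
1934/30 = 64 + 7/15 = 64.47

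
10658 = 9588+1070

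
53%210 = 53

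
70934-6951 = 63983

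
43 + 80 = 123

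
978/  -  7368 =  - 163/1228  =  - 0.13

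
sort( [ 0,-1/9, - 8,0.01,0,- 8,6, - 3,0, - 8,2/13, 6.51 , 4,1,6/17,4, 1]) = [ - 8, - 8, - 8, - 3, - 1/9 , 0,0,0,0.01,2/13, 6/17,1, 1, 4,4, 6,6.51]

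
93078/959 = 93078/959 =97.06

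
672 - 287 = 385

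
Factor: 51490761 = 3^1*7^1*2451941^1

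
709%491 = 218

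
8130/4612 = 4065/2306 = 1.76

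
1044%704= 340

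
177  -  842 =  - 665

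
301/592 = 301/592 = 0.51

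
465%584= 465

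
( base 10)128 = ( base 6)332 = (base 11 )107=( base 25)53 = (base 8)200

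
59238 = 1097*54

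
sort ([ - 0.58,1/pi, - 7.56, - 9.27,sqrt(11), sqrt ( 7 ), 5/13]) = [ - 9.27, - 7.56, - 0.58,1/pi , 5/13,sqrt(7 ), sqrt( 11) ]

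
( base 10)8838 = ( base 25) e3d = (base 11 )6705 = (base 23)gg6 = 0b10001010000110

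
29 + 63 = 92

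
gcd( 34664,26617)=619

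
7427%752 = 659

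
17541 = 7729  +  9812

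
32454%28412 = 4042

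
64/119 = 64/119 = 0.54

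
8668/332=2167/83 = 26.11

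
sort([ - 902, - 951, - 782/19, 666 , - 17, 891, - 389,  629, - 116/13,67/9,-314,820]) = [ - 951,-902 , - 389, - 314, - 782/19 , - 17, - 116/13, 67/9, 629, 666 , 820,891 ] 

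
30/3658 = 15/1829 = 0.01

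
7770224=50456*154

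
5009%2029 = 951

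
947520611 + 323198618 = 1270719229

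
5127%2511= 105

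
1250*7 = 8750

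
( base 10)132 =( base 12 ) b0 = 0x84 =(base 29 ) 4G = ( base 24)5c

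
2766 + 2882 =5648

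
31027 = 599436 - 568409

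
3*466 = 1398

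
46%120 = 46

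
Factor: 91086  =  2^1 * 3^1*17^1*19^1*47^1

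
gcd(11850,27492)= 474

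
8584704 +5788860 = 14373564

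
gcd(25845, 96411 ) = 3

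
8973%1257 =174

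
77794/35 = 77794/35 =2222.69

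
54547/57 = 54547/57 = 956.96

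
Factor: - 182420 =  - 2^2*5^1*7^1*1303^1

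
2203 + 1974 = 4177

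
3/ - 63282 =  - 1/21094 = - 0.00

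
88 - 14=74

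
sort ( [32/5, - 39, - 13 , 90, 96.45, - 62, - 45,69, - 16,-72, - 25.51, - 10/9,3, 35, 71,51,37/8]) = [  -  72,- 62 , -45 , - 39,-25.51, - 16,-13,-10/9, 3,37/8,32/5 , 35, 51,69,71, 90, 96.45 ]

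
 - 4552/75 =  -4552/75 = - 60.69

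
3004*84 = 252336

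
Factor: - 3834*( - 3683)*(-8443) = -2^1*3^3 * 29^1*71^1 * 127^1*8443^1   =  - 119220411546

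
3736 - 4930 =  - 1194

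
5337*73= 389601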